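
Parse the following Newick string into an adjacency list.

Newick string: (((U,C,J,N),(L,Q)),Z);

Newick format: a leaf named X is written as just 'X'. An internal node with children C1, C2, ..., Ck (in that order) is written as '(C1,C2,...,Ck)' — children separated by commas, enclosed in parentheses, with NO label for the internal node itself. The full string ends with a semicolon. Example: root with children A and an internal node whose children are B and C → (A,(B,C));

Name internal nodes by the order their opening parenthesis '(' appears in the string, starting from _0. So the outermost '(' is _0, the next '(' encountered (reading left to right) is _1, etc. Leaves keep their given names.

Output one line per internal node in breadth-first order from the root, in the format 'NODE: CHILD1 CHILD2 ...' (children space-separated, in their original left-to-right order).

Input: (((U,C,J,N),(L,Q)),Z);
Scanning left-to-right, naming '(' by encounter order:
  pos 0: '(' -> open internal node _0 (depth 1)
  pos 1: '(' -> open internal node _1 (depth 2)
  pos 2: '(' -> open internal node _2 (depth 3)
  pos 10: ')' -> close internal node _2 (now at depth 2)
  pos 12: '(' -> open internal node _3 (depth 3)
  pos 16: ')' -> close internal node _3 (now at depth 2)
  pos 17: ')' -> close internal node _1 (now at depth 1)
  pos 20: ')' -> close internal node _0 (now at depth 0)
Total internal nodes: 4
BFS adjacency from root:
  _0: _1 Z
  _1: _2 _3
  _2: U C J N
  _3: L Q

Answer: _0: _1 Z
_1: _2 _3
_2: U C J N
_3: L Q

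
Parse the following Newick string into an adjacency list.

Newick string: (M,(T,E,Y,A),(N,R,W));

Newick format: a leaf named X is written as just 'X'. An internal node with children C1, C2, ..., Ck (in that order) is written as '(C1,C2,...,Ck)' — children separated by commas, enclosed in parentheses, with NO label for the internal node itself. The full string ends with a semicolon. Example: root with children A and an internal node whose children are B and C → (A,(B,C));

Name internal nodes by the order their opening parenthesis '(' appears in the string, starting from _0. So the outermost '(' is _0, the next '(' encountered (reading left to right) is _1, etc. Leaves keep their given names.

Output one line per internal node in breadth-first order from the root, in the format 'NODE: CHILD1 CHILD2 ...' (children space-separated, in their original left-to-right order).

Input: (M,(T,E,Y,A),(N,R,W));
Scanning left-to-right, naming '(' by encounter order:
  pos 0: '(' -> open internal node _0 (depth 1)
  pos 3: '(' -> open internal node _1 (depth 2)
  pos 11: ')' -> close internal node _1 (now at depth 1)
  pos 13: '(' -> open internal node _2 (depth 2)
  pos 19: ')' -> close internal node _2 (now at depth 1)
  pos 20: ')' -> close internal node _0 (now at depth 0)
Total internal nodes: 3
BFS adjacency from root:
  _0: M _1 _2
  _1: T E Y A
  _2: N R W

Answer: _0: M _1 _2
_1: T E Y A
_2: N R W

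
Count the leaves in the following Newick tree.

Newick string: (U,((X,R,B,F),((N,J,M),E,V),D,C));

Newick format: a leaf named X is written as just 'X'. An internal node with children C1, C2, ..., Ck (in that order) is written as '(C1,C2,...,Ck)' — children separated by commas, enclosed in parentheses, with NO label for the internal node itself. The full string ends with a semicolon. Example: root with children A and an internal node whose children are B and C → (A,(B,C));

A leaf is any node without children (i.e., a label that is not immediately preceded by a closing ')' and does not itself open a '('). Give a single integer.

Newick: (U,((X,R,B,F),((N,J,M),E,V),D,C));
Scan left-to-right; a leaf is any maximal label run not followed by '(':
  pos 1: leaf 'U' → count = 1
  pos 5: leaf 'X' → count = 2
  pos 7: leaf 'R' → count = 3
  pos 9: leaf 'B' → count = 4
  pos 11: leaf 'F' → count = 5
  pos 16: leaf 'N' → count = 6
  pos 18: leaf 'J' → count = 7
  pos 20: leaf 'M' → count = 8
  pos 23: leaf 'E' → count = 9
  pos 25: leaf 'V' → count = 10
  pos 28: leaf 'D' → count = 11
  pos 30: leaf 'C' → count = 12
Total leaves: 12

Answer: 12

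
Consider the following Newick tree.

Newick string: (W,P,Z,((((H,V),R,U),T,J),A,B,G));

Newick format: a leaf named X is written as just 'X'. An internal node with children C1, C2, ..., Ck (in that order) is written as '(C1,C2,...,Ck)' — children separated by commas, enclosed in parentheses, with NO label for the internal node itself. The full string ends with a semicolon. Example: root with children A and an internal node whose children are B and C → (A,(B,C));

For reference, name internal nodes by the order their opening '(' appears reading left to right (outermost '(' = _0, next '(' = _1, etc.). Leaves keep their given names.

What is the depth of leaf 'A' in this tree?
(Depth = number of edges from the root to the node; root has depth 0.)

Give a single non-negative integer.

Answer: 2

Derivation:
Newick: (W,P,Z,((((H,V),R,U),T,J),A,B,G));
Naming internals by '(' encounter order: outermost '(' = _0, next = _1, ...
Query node: A
Path from root: _0 -> _1 -> A
Depth of A: 2 (number of edges from root)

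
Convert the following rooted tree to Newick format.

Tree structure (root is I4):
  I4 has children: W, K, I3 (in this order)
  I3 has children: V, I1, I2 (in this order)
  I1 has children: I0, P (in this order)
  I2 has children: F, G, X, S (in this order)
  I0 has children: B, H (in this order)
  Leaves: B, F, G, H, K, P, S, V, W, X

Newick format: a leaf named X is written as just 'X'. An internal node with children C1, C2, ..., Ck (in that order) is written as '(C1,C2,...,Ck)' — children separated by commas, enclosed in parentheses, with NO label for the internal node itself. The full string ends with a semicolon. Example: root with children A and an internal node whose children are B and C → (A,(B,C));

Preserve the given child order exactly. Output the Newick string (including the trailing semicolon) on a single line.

Answer: (W,K,(V,((B,H),P),(F,G,X,S)));

Derivation:
internal I4 with children ['W', 'K', 'I3']
  leaf 'W' → 'W'
  leaf 'K' → 'K'
  internal I3 with children ['V', 'I1', 'I2']
    leaf 'V' → 'V'
    internal I1 with children ['I0', 'P']
      internal I0 with children ['B', 'H']
        leaf 'B' → 'B'
        leaf 'H' → 'H'
      → '(B,H)'
      leaf 'P' → 'P'
    → '((B,H),P)'
    internal I2 with children ['F', 'G', 'X', 'S']
      leaf 'F' → 'F'
      leaf 'G' → 'G'
      leaf 'X' → 'X'
      leaf 'S' → 'S'
    → '(F,G,X,S)'
  → '(V,((B,H),P),(F,G,X,S))'
→ '(W,K,(V,((B,H),P),(F,G,X,S)))'
Final: (W,K,(V,((B,H),P),(F,G,X,S)));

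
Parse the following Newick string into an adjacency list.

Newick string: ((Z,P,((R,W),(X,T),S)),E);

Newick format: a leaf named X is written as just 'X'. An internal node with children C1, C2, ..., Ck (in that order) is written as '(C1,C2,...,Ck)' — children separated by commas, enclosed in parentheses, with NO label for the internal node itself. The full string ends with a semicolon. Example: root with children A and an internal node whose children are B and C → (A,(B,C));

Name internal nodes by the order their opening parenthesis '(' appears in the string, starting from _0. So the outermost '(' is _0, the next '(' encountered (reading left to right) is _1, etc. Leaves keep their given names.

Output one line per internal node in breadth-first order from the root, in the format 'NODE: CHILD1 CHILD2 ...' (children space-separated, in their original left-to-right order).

Input: ((Z,P,((R,W),(X,T),S)),E);
Scanning left-to-right, naming '(' by encounter order:
  pos 0: '(' -> open internal node _0 (depth 1)
  pos 1: '(' -> open internal node _1 (depth 2)
  pos 6: '(' -> open internal node _2 (depth 3)
  pos 7: '(' -> open internal node _3 (depth 4)
  pos 11: ')' -> close internal node _3 (now at depth 3)
  pos 13: '(' -> open internal node _4 (depth 4)
  pos 17: ')' -> close internal node _4 (now at depth 3)
  pos 20: ')' -> close internal node _2 (now at depth 2)
  pos 21: ')' -> close internal node _1 (now at depth 1)
  pos 24: ')' -> close internal node _0 (now at depth 0)
Total internal nodes: 5
BFS adjacency from root:
  _0: _1 E
  _1: Z P _2
  _2: _3 _4 S
  _3: R W
  _4: X T

Answer: _0: _1 E
_1: Z P _2
_2: _3 _4 S
_3: R W
_4: X T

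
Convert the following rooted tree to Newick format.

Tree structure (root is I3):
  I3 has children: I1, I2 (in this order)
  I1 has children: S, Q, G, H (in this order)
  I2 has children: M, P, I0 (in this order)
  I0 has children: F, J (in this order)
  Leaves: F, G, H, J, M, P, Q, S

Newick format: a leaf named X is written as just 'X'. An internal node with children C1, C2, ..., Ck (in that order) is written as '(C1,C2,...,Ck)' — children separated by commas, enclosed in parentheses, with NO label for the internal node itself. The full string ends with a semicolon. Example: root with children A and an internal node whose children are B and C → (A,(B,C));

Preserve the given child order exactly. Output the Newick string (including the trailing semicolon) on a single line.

Answer: ((S,Q,G,H),(M,P,(F,J)));

Derivation:
internal I3 with children ['I1', 'I2']
  internal I1 with children ['S', 'Q', 'G', 'H']
    leaf 'S' → 'S'
    leaf 'Q' → 'Q'
    leaf 'G' → 'G'
    leaf 'H' → 'H'
  → '(S,Q,G,H)'
  internal I2 with children ['M', 'P', 'I0']
    leaf 'M' → 'M'
    leaf 'P' → 'P'
    internal I0 with children ['F', 'J']
      leaf 'F' → 'F'
      leaf 'J' → 'J'
    → '(F,J)'
  → '(M,P,(F,J))'
→ '((S,Q,G,H),(M,P,(F,J)))'
Final: ((S,Q,G,H),(M,P,(F,J)));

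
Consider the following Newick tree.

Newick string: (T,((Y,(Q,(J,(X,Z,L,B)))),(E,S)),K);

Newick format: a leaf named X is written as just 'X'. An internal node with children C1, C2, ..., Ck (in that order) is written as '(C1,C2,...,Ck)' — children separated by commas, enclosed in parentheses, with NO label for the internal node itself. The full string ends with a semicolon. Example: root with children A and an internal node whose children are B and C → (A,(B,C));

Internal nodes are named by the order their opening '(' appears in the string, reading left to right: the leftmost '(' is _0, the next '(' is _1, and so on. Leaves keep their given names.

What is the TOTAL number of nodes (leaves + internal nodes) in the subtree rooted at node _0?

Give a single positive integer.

Answer: 18

Derivation:
Newick: (T,((Y,(Q,(J,(X,Z,L,B)))),(E,S)),K);
Locate _0: it is the '(' at position 0 (the 1st '(' reading left to right).
Query: subtree rooted at _0
_0: subtree_size = 1 + 17
  T: subtree_size = 1 + 0
  _1: subtree_size = 1 + 14
    _2: subtree_size = 1 + 10
      Y: subtree_size = 1 + 0
      _3: subtree_size = 1 + 8
        Q: subtree_size = 1 + 0
        _4: subtree_size = 1 + 6
          J: subtree_size = 1 + 0
          _5: subtree_size = 1 + 4
            X: subtree_size = 1 + 0
            Z: subtree_size = 1 + 0
            L: subtree_size = 1 + 0
            B: subtree_size = 1 + 0
    _6: subtree_size = 1 + 2
      E: subtree_size = 1 + 0
      S: subtree_size = 1 + 0
  K: subtree_size = 1 + 0
Total subtree size of _0: 18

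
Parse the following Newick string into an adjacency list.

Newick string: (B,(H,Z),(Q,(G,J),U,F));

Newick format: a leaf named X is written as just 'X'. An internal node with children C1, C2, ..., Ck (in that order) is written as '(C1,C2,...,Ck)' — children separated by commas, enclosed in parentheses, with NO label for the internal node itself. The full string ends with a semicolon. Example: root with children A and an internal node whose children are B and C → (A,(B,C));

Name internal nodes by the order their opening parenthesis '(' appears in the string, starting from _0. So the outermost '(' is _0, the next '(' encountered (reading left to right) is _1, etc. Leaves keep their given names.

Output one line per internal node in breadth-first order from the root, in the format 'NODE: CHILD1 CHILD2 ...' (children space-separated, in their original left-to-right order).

Input: (B,(H,Z),(Q,(G,J),U,F));
Scanning left-to-right, naming '(' by encounter order:
  pos 0: '(' -> open internal node _0 (depth 1)
  pos 3: '(' -> open internal node _1 (depth 2)
  pos 7: ')' -> close internal node _1 (now at depth 1)
  pos 9: '(' -> open internal node _2 (depth 2)
  pos 12: '(' -> open internal node _3 (depth 3)
  pos 16: ')' -> close internal node _3 (now at depth 2)
  pos 21: ')' -> close internal node _2 (now at depth 1)
  pos 22: ')' -> close internal node _0 (now at depth 0)
Total internal nodes: 4
BFS adjacency from root:
  _0: B _1 _2
  _1: H Z
  _2: Q _3 U F
  _3: G J

Answer: _0: B _1 _2
_1: H Z
_2: Q _3 U F
_3: G J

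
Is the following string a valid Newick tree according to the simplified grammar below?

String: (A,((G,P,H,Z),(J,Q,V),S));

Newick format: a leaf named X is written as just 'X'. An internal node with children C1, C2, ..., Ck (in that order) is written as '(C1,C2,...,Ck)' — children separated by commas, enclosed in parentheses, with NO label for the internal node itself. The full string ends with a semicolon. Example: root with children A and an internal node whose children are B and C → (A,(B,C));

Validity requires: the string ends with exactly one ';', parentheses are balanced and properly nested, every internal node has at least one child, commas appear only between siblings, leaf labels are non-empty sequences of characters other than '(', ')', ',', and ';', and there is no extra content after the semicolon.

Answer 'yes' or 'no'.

Answer: yes

Derivation:
Input: (A,((G,P,H,Z),(J,Q,V),S));
Paren balance: 4 '(' vs 4 ')' OK
Ends with single ';': True
Full parse: OK
Valid: True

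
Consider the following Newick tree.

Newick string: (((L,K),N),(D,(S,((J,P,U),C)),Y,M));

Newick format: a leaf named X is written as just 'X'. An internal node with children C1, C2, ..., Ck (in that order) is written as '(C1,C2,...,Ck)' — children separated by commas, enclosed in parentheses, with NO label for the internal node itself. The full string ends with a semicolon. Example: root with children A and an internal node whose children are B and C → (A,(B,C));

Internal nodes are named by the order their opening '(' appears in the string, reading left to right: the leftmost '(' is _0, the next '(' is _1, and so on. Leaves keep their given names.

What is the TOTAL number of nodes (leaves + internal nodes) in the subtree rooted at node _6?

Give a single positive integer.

Answer: 4

Derivation:
Newick: (((L,K),N),(D,(S,((J,P,U),C)),Y,M));
Locate _6: it is the '(' at position 18 (the 7th '(' reading left to right).
Query: subtree rooted at _6
_6: subtree_size = 1 + 3
  J: subtree_size = 1 + 0
  P: subtree_size = 1 + 0
  U: subtree_size = 1 + 0
Total subtree size of _6: 4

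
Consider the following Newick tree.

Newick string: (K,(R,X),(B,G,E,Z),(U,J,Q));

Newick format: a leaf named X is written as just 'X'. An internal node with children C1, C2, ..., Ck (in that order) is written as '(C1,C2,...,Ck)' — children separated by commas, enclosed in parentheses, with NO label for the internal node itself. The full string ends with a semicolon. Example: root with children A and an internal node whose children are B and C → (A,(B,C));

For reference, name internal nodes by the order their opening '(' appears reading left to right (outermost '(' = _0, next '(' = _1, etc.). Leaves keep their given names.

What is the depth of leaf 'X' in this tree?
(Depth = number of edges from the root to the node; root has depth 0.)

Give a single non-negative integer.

Answer: 2

Derivation:
Newick: (K,(R,X),(B,G,E,Z),(U,J,Q));
Naming internals by '(' encounter order: outermost '(' = _0, next = _1, ...
Query node: X
Path from root: _0 -> _1 -> X
Depth of X: 2 (number of edges from root)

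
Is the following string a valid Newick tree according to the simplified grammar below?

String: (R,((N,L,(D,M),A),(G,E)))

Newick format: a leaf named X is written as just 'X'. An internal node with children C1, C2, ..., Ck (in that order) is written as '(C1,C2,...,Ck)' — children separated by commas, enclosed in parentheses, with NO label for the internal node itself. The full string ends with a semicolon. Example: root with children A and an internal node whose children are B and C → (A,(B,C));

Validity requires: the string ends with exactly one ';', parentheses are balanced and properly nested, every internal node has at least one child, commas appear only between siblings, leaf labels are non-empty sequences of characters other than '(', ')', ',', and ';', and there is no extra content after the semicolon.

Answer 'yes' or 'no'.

Input: (R,((N,L,(D,M),A),(G,E)))
Paren balance: 5 '(' vs 5 ')' OK
Ends with single ';': False
Full parse: FAILS (must end with ;)
Valid: False

Answer: no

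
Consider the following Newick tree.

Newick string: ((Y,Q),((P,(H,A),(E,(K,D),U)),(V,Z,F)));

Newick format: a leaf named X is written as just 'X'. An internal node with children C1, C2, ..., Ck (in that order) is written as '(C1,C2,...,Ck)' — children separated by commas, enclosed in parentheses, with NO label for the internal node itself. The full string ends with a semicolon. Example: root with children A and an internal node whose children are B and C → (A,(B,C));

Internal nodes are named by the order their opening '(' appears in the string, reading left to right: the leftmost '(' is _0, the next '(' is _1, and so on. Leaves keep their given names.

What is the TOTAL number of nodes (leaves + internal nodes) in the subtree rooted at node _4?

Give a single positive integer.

Answer: 3

Derivation:
Newick: ((Y,Q),((P,(H,A),(E,(K,D),U)),(V,Z,F)));
Locate _4: it is the '(' at position 11 (the 5th '(' reading left to right).
Query: subtree rooted at _4
_4: subtree_size = 1 + 2
  H: subtree_size = 1 + 0
  A: subtree_size = 1 + 0
Total subtree size of _4: 3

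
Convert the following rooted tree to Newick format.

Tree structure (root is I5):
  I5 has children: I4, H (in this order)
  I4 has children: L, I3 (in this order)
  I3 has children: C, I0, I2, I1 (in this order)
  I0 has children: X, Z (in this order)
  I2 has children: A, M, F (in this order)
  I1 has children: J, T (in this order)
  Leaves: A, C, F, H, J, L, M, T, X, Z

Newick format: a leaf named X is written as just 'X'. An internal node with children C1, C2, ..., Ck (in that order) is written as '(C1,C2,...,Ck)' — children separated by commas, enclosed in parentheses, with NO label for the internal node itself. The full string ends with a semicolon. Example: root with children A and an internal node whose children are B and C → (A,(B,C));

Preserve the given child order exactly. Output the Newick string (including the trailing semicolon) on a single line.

internal I5 with children ['I4', 'H']
  internal I4 with children ['L', 'I3']
    leaf 'L' → 'L'
    internal I3 with children ['C', 'I0', 'I2', 'I1']
      leaf 'C' → 'C'
      internal I0 with children ['X', 'Z']
        leaf 'X' → 'X'
        leaf 'Z' → 'Z'
      → '(X,Z)'
      internal I2 with children ['A', 'M', 'F']
        leaf 'A' → 'A'
        leaf 'M' → 'M'
        leaf 'F' → 'F'
      → '(A,M,F)'
      internal I1 with children ['J', 'T']
        leaf 'J' → 'J'
        leaf 'T' → 'T'
      → '(J,T)'
    → '(C,(X,Z),(A,M,F),(J,T))'
  → '(L,(C,(X,Z),(A,M,F),(J,T)))'
  leaf 'H' → 'H'
→ '((L,(C,(X,Z),(A,M,F),(J,T))),H)'
Final: ((L,(C,(X,Z),(A,M,F),(J,T))),H);

Answer: ((L,(C,(X,Z),(A,M,F),(J,T))),H);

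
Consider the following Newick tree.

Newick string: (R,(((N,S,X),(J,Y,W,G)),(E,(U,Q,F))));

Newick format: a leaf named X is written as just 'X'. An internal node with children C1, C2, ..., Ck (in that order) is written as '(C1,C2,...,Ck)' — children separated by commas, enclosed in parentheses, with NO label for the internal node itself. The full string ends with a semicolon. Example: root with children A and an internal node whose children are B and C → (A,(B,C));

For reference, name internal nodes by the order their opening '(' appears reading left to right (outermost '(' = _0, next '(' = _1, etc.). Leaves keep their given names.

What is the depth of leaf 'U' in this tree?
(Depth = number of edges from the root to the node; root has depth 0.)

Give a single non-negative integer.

Answer: 4

Derivation:
Newick: (R,(((N,S,X),(J,Y,W,G)),(E,(U,Q,F))));
Naming internals by '(' encounter order: outermost '(' = _0, next = _1, ...
Query node: U
Path from root: _0 -> _1 -> _5 -> _6 -> U
Depth of U: 4 (number of edges from root)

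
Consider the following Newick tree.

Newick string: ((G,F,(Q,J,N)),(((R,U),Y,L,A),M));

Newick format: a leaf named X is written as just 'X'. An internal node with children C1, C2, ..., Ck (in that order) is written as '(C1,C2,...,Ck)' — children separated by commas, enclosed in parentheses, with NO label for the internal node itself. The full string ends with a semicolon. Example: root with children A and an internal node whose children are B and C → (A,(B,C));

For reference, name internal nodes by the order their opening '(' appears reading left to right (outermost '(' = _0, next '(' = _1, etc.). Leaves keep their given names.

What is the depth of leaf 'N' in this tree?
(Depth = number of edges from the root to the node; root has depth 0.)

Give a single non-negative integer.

Answer: 3

Derivation:
Newick: ((G,F,(Q,J,N)),(((R,U),Y,L,A),M));
Naming internals by '(' encounter order: outermost '(' = _0, next = _1, ...
Query node: N
Path from root: _0 -> _1 -> _2 -> N
Depth of N: 3 (number of edges from root)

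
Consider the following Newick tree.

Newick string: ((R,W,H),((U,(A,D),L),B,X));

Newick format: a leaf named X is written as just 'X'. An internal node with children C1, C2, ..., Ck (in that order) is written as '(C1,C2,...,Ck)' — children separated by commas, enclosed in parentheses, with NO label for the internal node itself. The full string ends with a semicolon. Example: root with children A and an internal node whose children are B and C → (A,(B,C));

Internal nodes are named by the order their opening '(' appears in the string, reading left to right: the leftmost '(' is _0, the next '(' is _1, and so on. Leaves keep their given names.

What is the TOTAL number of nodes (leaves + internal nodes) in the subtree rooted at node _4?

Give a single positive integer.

Newick: ((R,W,H),((U,(A,D),L),B,X));
Locate _4: it is the '(' at position 13 (the 5th '(' reading left to right).
Query: subtree rooted at _4
_4: subtree_size = 1 + 2
  A: subtree_size = 1 + 0
  D: subtree_size = 1 + 0
Total subtree size of _4: 3

Answer: 3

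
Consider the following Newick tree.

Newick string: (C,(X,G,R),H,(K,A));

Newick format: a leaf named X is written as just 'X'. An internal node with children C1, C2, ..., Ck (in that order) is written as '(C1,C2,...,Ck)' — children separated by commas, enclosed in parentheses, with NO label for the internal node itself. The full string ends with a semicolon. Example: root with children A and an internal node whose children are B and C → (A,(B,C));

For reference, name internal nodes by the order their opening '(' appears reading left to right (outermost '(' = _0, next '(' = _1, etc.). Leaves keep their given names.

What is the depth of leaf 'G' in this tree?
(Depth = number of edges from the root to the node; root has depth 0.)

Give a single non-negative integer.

Newick: (C,(X,G,R),H,(K,A));
Naming internals by '(' encounter order: outermost '(' = _0, next = _1, ...
Query node: G
Path from root: _0 -> _1 -> G
Depth of G: 2 (number of edges from root)

Answer: 2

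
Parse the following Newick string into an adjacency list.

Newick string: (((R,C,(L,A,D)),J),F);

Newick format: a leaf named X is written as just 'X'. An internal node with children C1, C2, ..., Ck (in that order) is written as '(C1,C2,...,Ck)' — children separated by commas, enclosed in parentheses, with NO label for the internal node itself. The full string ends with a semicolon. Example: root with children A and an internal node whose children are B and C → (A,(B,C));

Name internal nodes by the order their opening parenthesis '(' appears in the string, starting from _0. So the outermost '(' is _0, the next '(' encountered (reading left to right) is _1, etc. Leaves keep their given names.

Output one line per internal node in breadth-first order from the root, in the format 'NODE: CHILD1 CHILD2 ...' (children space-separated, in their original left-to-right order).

Input: (((R,C,(L,A,D)),J),F);
Scanning left-to-right, naming '(' by encounter order:
  pos 0: '(' -> open internal node _0 (depth 1)
  pos 1: '(' -> open internal node _1 (depth 2)
  pos 2: '(' -> open internal node _2 (depth 3)
  pos 7: '(' -> open internal node _3 (depth 4)
  pos 13: ')' -> close internal node _3 (now at depth 3)
  pos 14: ')' -> close internal node _2 (now at depth 2)
  pos 17: ')' -> close internal node _1 (now at depth 1)
  pos 20: ')' -> close internal node _0 (now at depth 0)
Total internal nodes: 4
BFS adjacency from root:
  _0: _1 F
  _1: _2 J
  _2: R C _3
  _3: L A D

Answer: _0: _1 F
_1: _2 J
_2: R C _3
_3: L A D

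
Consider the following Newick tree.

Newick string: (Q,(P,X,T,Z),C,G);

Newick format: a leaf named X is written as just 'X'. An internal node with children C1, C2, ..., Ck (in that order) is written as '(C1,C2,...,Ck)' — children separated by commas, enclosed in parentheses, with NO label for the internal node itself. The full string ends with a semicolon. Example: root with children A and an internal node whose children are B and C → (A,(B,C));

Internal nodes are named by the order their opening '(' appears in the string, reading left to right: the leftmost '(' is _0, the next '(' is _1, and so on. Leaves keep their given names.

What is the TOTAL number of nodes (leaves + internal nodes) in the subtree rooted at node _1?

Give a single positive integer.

Newick: (Q,(P,X,T,Z),C,G);
Locate _1: it is the '(' at position 3 (the 2nd '(' reading left to right).
Query: subtree rooted at _1
_1: subtree_size = 1 + 4
  P: subtree_size = 1 + 0
  X: subtree_size = 1 + 0
  T: subtree_size = 1 + 0
  Z: subtree_size = 1 + 0
Total subtree size of _1: 5

Answer: 5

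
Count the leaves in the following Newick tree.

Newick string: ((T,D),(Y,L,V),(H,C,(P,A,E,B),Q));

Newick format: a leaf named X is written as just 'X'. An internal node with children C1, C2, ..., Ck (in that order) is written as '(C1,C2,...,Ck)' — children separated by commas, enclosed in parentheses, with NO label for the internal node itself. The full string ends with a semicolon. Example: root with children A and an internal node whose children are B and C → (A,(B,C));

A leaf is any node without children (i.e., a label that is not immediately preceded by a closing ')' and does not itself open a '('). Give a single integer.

Newick: ((T,D),(Y,L,V),(H,C,(P,A,E,B),Q));
Scan left-to-right; a leaf is any maximal label run not followed by '(':
  pos 2: leaf 'T' → count = 1
  pos 4: leaf 'D' → count = 2
  pos 8: leaf 'Y' → count = 3
  pos 10: leaf 'L' → count = 4
  pos 12: leaf 'V' → count = 5
  pos 16: leaf 'H' → count = 6
  pos 18: leaf 'C' → count = 7
  pos 21: leaf 'P' → count = 8
  pos 23: leaf 'A' → count = 9
  pos 25: leaf 'E' → count = 10
  pos 27: leaf 'B' → count = 11
  pos 30: leaf 'Q' → count = 12
Total leaves: 12

Answer: 12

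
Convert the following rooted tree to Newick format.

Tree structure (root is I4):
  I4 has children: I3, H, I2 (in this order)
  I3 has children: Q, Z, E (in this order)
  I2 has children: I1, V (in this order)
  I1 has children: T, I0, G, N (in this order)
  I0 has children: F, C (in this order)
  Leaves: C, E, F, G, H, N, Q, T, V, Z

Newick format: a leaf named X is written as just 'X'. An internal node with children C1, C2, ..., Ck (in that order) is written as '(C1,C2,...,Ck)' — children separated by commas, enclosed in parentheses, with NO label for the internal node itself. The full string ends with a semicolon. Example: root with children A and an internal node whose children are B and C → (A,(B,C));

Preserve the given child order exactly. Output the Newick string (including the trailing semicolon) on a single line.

Answer: ((Q,Z,E),H,((T,(F,C),G,N),V));

Derivation:
internal I4 with children ['I3', 'H', 'I2']
  internal I3 with children ['Q', 'Z', 'E']
    leaf 'Q' → 'Q'
    leaf 'Z' → 'Z'
    leaf 'E' → 'E'
  → '(Q,Z,E)'
  leaf 'H' → 'H'
  internal I2 with children ['I1', 'V']
    internal I1 with children ['T', 'I0', 'G', 'N']
      leaf 'T' → 'T'
      internal I0 with children ['F', 'C']
        leaf 'F' → 'F'
        leaf 'C' → 'C'
      → '(F,C)'
      leaf 'G' → 'G'
      leaf 'N' → 'N'
    → '(T,(F,C),G,N)'
    leaf 'V' → 'V'
  → '((T,(F,C),G,N),V)'
→ '((Q,Z,E),H,((T,(F,C),G,N),V))'
Final: ((Q,Z,E),H,((T,(F,C),G,N),V));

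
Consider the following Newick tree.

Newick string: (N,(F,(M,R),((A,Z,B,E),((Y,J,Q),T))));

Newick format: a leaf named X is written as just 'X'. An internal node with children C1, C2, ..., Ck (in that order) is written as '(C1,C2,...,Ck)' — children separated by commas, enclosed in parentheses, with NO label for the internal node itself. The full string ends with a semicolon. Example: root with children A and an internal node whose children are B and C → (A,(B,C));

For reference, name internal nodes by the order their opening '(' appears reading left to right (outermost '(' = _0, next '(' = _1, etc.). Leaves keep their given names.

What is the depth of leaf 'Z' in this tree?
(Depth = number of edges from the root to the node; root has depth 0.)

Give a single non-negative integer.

Answer: 4

Derivation:
Newick: (N,(F,(M,R),((A,Z,B,E),((Y,J,Q),T))));
Naming internals by '(' encounter order: outermost '(' = _0, next = _1, ...
Query node: Z
Path from root: _0 -> _1 -> _3 -> _4 -> Z
Depth of Z: 4 (number of edges from root)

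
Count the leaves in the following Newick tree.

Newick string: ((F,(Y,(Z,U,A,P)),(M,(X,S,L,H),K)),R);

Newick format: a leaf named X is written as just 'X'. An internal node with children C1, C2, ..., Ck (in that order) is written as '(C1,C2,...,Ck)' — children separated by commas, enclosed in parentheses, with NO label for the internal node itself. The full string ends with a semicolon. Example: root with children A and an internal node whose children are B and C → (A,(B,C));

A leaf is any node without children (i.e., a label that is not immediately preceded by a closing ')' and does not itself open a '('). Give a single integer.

Newick: ((F,(Y,(Z,U,A,P)),(M,(X,S,L,H),K)),R);
Scan left-to-right; a leaf is any maximal label run not followed by '(':
  pos 2: leaf 'F' → count = 1
  pos 5: leaf 'Y' → count = 2
  pos 8: leaf 'Z' → count = 3
  pos 10: leaf 'U' → count = 4
  pos 12: leaf 'A' → count = 5
  pos 14: leaf 'P' → count = 6
  pos 19: leaf 'M' → count = 7
  pos 22: leaf 'X' → count = 8
  pos 24: leaf 'S' → count = 9
  pos 26: leaf 'L' → count = 10
  pos 28: leaf 'H' → count = 11
  pos 31: leaf 'K' → count = 12
  pos 35: leaf 'R' → count = 13
Total leaves: 13

Answer: 13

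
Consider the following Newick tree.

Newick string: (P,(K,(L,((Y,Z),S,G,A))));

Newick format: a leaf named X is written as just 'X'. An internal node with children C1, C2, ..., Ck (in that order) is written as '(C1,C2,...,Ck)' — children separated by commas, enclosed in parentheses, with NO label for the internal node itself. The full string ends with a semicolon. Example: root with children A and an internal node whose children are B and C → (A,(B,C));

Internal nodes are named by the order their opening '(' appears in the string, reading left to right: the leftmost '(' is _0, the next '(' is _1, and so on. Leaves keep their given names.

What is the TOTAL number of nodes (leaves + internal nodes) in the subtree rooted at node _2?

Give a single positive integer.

Newick: (P,(K,(L,((Y,Z),S,G,A))));
Locate _2: it is the '(' at position 6 (the 3rd '(' reading left to right).
Query: subtree rooted at _2
_2: subtree_size = 1 + 8
  L: subtree_size = 1 + 0
  _3: subtree_size = 1 + 6
    _4: subtree_size = 1 + 2
      Y: subtree_size = 1 + 0
      Z: subtree_size = 1 + 0
    S: subtree_size = 1 + 0
    G: subtree_size = 1 + 0
    A: subtree_size = 1 + 0
Total subtree size of _2: 9

Answer: 9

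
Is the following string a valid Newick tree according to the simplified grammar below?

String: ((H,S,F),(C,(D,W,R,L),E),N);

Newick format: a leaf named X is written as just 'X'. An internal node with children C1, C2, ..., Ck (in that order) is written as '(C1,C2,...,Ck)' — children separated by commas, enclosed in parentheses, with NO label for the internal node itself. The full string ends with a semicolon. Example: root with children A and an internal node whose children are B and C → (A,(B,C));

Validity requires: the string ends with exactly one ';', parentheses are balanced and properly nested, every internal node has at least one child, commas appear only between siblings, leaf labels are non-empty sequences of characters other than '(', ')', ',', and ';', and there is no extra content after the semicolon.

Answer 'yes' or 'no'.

Input: ((H,S,F),(C,(D,W,R,L),E),N);
Paren balance: 4 '(' vs 4 ')' OK
Ends with single ';': True
Full parse: OK
Valid: True

Answer: yes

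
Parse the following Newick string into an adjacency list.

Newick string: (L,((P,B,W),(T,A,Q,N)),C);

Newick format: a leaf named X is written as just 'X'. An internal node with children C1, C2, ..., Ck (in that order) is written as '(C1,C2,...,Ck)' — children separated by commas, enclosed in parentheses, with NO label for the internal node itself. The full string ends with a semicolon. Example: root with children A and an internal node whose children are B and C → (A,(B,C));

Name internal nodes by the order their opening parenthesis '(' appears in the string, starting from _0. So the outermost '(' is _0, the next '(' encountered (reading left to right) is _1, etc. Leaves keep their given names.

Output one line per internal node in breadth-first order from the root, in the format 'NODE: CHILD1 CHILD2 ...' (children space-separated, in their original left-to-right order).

Answer: _0: L _1 C
_1: _2 _3
_2: P B W
_3: T A Q N

Derivation:
Input: (L,((P,B,W),(T,A,Q,N)),C);
Scanning left-to-right, naming '(' by encounter order:
  pos 0: '(' -> open internal node _0 (depth 1)
  pos 3: '(' -> open internal node _1 (depth 2)
  pos 4: '(' -> open internal node _2 (depth 3)
  pos 10: ')' -> close internal node _2 (now at depth 2)
  pos 12: '(' -> open internal node _3 (depth 3)
  pos 20: ')' -> close internal node _3 (now at depth 2)
  pos 21: ')' -> close internal node _1 (now at depth 1)
  pos 24: ')' -> close internal node _0 (now at depth 0)
Total internal nodes: 4
BFS adjacency from root:
  _0: L _1 C
  _1: _2 _3
  _2: P B W
  _3: T A Q N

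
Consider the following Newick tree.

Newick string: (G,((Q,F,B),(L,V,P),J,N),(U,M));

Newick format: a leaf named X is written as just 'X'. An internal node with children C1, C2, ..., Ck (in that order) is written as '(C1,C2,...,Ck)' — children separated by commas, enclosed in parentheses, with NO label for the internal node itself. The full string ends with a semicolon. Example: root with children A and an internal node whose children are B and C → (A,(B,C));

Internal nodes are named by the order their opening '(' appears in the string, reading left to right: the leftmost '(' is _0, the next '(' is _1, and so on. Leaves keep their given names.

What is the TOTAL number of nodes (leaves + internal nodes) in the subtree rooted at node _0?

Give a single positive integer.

Newick: (G,((Q,F,B),(L,V,P),J,N),(U,M));
Locate _0: it is the '(' at position 0 (the 1st '(' reading left to right).
Query: subtree rooted at _0
_0: subtree_size = 1 + 15
  G: subtree_size = 1 + 0
  _1: subtree_size = 1 + 10
    _2: subtree_size = 1 + 3
      Q: subtree_size = 1 + 0
      F: subtree_size = 1 + 0
      B: subtree_size = 1 + 0
    _3: subtree_size = 1 + 3
      L: subtree_size = 1 + 0
      V: subtree_size = 1 + 0
      P: subtree_size = 1 + 0
    J: subtree_size = 1 + 0
    N: subtree_size = 1 + 0
  _4: subtree_size = 1 + 2
    U: subtree_size = 1 + 0
    M: subtree_size = 1 + 0
Total subtree size of _0: 16

Answer: 16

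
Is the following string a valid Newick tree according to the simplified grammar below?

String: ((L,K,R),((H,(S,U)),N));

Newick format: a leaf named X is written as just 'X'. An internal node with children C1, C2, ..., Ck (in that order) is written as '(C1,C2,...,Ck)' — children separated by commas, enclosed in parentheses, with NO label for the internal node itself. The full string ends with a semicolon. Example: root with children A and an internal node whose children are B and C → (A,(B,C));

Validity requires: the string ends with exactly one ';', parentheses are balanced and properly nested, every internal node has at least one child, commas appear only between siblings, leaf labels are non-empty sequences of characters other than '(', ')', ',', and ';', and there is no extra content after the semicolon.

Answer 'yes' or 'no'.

Input: ((L,K,R),((H,(S,U)),N));
Paren balance: 5 '(' vs 5 ')' OK
Ends with single ';': True
Full parse: OK
Valid: True

Answer: yes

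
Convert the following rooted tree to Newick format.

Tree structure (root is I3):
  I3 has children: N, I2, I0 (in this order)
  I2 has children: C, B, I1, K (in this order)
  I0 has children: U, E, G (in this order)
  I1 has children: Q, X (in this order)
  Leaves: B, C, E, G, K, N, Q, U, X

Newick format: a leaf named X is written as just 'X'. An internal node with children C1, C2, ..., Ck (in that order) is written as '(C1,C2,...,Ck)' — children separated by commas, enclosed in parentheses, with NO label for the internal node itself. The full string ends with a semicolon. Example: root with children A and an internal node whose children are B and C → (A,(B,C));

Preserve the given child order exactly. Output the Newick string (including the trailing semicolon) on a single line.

internal I3 with children ['N', 'I2', 'I0']
  leaf 'N' → 'N'
  internal I2 with children ['C', 'B', 'I1', 'K']
    leaf 'C' → 'C'
    leaf 'B' → 'B'
    internal I1 with children ['Q', 'X']
      leaf 'Q' → 'Q'
      leaf 'X' → 'X'
    → '(Q,X)'
    leaf 'K' → 'K'
  → '(C,B,(Q,X),K)'
  internal I0 with children ['U', 'E', 'G']
    leaf 'U' → 'U'
    leaf 'E' → 'E'
    leaf 'G' → 'G'
  → '(U,E,G)'
→ '(N,(C,B,(Q,X),K),(U,E,G))'
Final: (N,(C,B,(Q,X),K),(U,E,G));

Answer: (N,(C,B,(Q,X),K),(U,E,G));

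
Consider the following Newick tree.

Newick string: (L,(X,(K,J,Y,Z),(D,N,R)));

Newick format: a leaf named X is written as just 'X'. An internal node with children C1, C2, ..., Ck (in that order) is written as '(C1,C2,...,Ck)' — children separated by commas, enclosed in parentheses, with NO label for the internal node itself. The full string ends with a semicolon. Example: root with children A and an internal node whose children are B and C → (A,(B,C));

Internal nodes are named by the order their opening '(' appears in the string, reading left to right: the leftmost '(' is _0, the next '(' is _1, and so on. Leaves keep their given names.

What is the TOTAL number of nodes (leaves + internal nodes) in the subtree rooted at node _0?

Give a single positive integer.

Newick: (L,(X,(K,J,Y,Z),(D,N,R)));
Locate _0: it is the '(' at position 0 (the 1st '(' reading left to right).
Query: subtree rooted at _0
_0: subtree_size = 1 + 12
  L: subtree_size = 1 + 0
  _1: subtree_size = 1 + 10
    X: subtree_size = 1 + 0
    _2: subtree_size = 1 + 4
      K: subtree_size = 1 + 0
      J: subtree_size = 1 + 0
      Y: subtree_size = 1 + 0
      Z: subtree_size = 1 + 0
    _3: subtree_size = 1 + 3
      D: subtree_size = 1 + 0
      N: subtree_size = 1 + 0
      R: subtree_size = 1 + 0
Total subtree size of _0: 13

Answer: 13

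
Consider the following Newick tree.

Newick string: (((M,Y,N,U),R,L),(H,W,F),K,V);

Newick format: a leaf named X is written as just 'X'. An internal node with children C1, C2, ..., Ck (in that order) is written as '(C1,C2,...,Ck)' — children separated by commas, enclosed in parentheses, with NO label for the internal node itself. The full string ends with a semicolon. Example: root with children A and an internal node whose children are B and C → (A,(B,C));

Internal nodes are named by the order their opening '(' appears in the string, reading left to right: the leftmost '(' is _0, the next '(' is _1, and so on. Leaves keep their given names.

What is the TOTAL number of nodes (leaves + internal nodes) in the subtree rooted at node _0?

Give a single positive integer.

Answer: 15

Derivation:
Newick: (((M,Y,N,U),R,L),(H,W,F),K,V);
Locate _0: it is the '(' at position 0 (the 1st '(' reading left to right).
Query: subtree rooted at _0
_0: subtree_size = 1 + 14
  _1: subtree_size = 1 + 7
    _2: subtree_size = 1 + 4
      M: subtree_size = 1 + 0
      Y: subtree_size = 1 + 0
      N: subtree_size = 1 + 0
      U: subtree_size = 1 + 0
    R: subtree_size = 1 + 0
    L: subtree_size = 1 + 0
  _3: subtree_size = 1 + 3
    H: subtree_size = 1 + 0
    W: subtree_size = 1 + 0
    F: subtree_size = 1 + 0
  K: subtree_size = 1 + 0
  V: subtree_size = 1 + 0
Total subtree size of _0: 15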